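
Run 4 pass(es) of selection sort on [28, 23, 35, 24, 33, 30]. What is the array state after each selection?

Pass 1: Select minimum 23 at index 1, swap -> [23, 28, 35, 24, 33, 30]
Pass 2: Select minimum 24 at index 3, swap -> [23, 24, 35, 28, 33, 30]
Pass 3: Select minimum 28 at index 3, swap -> [23, 24, 28, 35, 33, 30]
Pass 4: Select minimum 30 at index 5, swap -> [23, 24, 28, 30, 33, 35]


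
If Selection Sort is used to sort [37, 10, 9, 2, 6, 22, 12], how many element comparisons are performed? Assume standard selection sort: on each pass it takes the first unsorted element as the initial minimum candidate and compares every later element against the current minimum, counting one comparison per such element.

Pass 1: scan indices 1..6 for the minimum = 6 comparison(s); min is 2, place at index 0 -> [2, 10, 9, 37, 6, 22, 12]
Pass 2: scan indices 2..6 for the minimum = 5 comparison(s); min is 6, place at index 1 -> [2, 6, 9, 37, 10, 22, 12]
Pass 3: scan indices 3..6 for the minimum = 4 comparison(s); min is 9, place at index 2 -> [2, 6, 9, 37, 10, 22, 12]
Pass 4: scan indices 4..6 for the minimum = 3 comparison(s); min is 10, place at index 3 -> [2, 6, 9, 10, 37, 22, 12]
Pass 5: scan indices 5..6 for the minimum = 2 comparison(s); min is 12, place at index 4 -> [2, 6, 9, 10, 12, 22, 37]
Pass 6: scan indices 6..6 for the minimum = 1 comparison(s); min is 22, place at index 5 -> [2, 6, 9, 10, 12, 22, 37]
Selection sort always scans the whole unsorted suffix, so the count is (n-1) + (n-2) + ... + 1 = n(n-1)/2 = 7*6/2 = 21 regardless of the input order.
Total comparisons: 6 + 5 + 4 + 3 + 2 + 1 = 21


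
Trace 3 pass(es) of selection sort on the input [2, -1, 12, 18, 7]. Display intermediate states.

Pass 1: Select minimum -1 at index 1, swap -> [-1, 2, 12, 18, 7]
Pass 2: Select minimum 2 at index 1, swap -> [-1, 2, 12, 18, 7]
Pass 3: Select minimum 7 at index 4, swap -> [-1, 2, 7, 18, 12]


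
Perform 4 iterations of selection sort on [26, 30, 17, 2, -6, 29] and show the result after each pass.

Pass 1: Select minimum -6 at index 4, swap -> [-6, 30, 17, 2, 26, 29]
Pass 2: Select minimum 2 at index 3, swap -> [-6, 2, 17, 30, 26, 29]
Pass 3: Select minimum 17 at index 2, swap -> [-6, 2, 17, 30, 26, 29]
Pass 4: Select minimum 26 at index 4, swap -> [-6, 2, 17, 26, 30, 29]


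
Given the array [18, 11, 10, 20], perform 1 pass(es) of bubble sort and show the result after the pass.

After pass 1: [11, 10, 18, 20] (2 swaps)
Total swaps: 2


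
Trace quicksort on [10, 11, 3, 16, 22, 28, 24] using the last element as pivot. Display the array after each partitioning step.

Partition 1: pivot=24 at index 5 -> [10, 11, 3, 16, 22, 24, 28]
Partition 2: pivot=22 at index 4 -> [10, 11, 3, 16, 22, 24, 28]
Partition 3: pivot=16 at index 3 -> [10, 11, 3, 16, 22, 24, 28]
Partition 4: pivot=3 at index 0 -> [3, 11, 10, 16, 22, 24, 28]
Partition 5: pivot=10 at index 1 -> [3, 10, 11, 16, 22, 24, 28]


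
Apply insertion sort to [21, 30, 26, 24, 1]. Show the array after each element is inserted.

First element 21 is already 'sorted'
Insert 30: shifted 0 elements -> [21, 30, 26, 24, 1]
Insert 26: shifted 1 elements -> [21, 26, 30, 24, 1]
Insert 24: shifted 2 elements -> [21, 24, 26, 30, 1]
Insert 1: shifted 4 elements -> [1, 21, 24, 26, 30]


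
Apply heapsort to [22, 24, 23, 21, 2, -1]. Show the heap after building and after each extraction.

Build heap: [24, 22, 23, 21, 2, -1]
Extract 24: [23, 22, -1, 21, 2, 24]
Extract 23: [22, 21, -1, 2, 23, 24]
Extract 22: [21, 2, -1, 22, 23, 24]
Extract 21: [2, -1, 21, 22, 23, 24]
Extract 2: [-1, 2, 21, 22, 23, 24]


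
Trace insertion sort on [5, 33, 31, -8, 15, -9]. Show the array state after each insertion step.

First element 5 is already 'sorted'
Insert 33: shifted 0 elements -> [5, 33, 31, -8, 15, -9]
Insert 31: shifted 1 elements -> [5, 31, 33, -8, 15, -9]
Insert -8: shifted 3 elements -> [-8, 5, 31, 33, 15, -9]
Insert 15: shifted 2 elements -> [-8, 5, 15, 31, 33, -9]
Insert -9: shifted 5 elements -> [-9, -8, 5, 15, 31, 33]


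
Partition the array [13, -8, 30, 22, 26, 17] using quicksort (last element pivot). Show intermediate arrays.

Partition 1: pivot=17 at index 2 -> [13, -8, 17, 22, 26, 30]
Partition 2: pivot=-8 at index 0 -> [-8, 13, 17, 22, 26, 30]
Partition 3: pivot=30 at index 5 -> [-8, 13, 17, 22, 26, 30]
Partition 4: pivot=26 at index 4 -> [-8, 13, 17, 22, 26, 30]


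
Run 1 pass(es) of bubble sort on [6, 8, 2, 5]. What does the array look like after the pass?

After pass 1: [6, 2, 5, 8] (2 swaps)
Total swaps: 2


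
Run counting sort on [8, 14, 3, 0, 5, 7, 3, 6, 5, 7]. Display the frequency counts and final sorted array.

Count array: [1, 0, 0, 2, 0, 2, 1, 2, 1, 0, 0, 0, 0, 0, 1]
(count[i] = number of elements equal to i)
Cumulative count: [1, 1, 1, 3, 3, 5, 6, 8, 9, 9, 9, 9, 9, 9, 10]
Sorted: [0, 3, 3, 5, 5, 6, 7, 7, 8, 14]


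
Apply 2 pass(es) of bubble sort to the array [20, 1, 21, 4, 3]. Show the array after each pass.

After pass 1: [1, 20, 4, 3, 21] (3 swaps)
After pass 2: [1, 4, 3, 20, 21] (2 swaps)
Total swaps: 5


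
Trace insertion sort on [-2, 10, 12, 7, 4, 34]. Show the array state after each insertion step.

First element -2 is already 'sorted'
Insert 10: shifted 0 elements -> [-2, 10, 12, 7, 4, 34]
Insert 12: shifted 0 elements -> [-2, 10, 12, 7, 4, 34]
Insert 7: shifted 2 elements -> [-2, 7, 10, 12, 4, 34]
Insert 4: shifted 3 elements -> [-2, 4, 7, 10, 12, 34]
Insert 34: shifted 0 elements -> [-2, 4, 7, 10, 12, 34]


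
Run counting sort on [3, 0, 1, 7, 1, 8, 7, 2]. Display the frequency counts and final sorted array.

Count array: [1, 2, 1, 1, 0, 0, 0, 2, 1]
(count[i] = number of elements equal to i)
Cumulative count: [1, 3, 4, 5, 5, 5, 5, 7, 8]
Sorted: [0, 1, 1, 2, 3, 7, 7, 8]


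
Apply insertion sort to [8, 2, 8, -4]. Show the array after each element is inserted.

First element 8 is already 'sorted'
Insert 2: shifted 1 elements -> [2, 8, 8, -4]
Insert 8: shifted 0 elements -> [2, 8, 8, -4]
Insert -4: shifted 3 elements -> [-4, 2, 8, 8]


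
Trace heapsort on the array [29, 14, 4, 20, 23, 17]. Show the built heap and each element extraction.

Build heap: [29, 23, 17, 20, 14, 4]
Extract 29: [23, 20, 17, 4, 14, 29]
Extract 23: [20, 14, 17, 4, 23, 29]
Extract 20: [17, 14, 4, 20, 23, 29]
Extract 17: [14, 4, 17, 20, 23, 29]
Extract 14: [4, 14, 17, 20, 23, 29]


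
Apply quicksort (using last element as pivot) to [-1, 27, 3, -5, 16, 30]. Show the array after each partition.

Partition 1: pivot=30 at index 5 -> [-1, 27, 3, -5, 16, 30]
Partition 2: pivot=16 at index 3 -> [-1, 3, -5, 16, 27, 30]
Partition 3: pivot=-5 at index 0 -> [-5, 3, -1, 16, 27, 30]
Partition 4: pivot=-1 at index 1 -> [-5, -1, 3, 16, 27, 30]


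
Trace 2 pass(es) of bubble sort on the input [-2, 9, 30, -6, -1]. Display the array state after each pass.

After pass 1: [-2, 9, -6, -1, 30] (2 swaps)
After pass 2: [-2, -6, -1, 9, 30] (2 swaps)
Total swaps: 4


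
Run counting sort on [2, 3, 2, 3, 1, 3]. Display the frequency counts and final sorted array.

Count array: [0, 1, 2, 3]
(count[i] = number of elements equal to i)
Cumulative count: [0, 1, 3, 6]
Sorted: [1, 2, 2, 3, 3, 3]


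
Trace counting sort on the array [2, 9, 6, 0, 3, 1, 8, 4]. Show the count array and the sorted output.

Count array: [1, 1, 1, 1, 1, 0, 1, 0, 1, 1]
(count[i] = number of elements equal to i)
Cumulative count: [1, 2, 3, 4, 5, 5, 6, 6, 7, 8]
Sorted: [0, 1, 2, 3, 4, 6, 8, 9]


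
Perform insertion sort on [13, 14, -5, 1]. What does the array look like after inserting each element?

First element 13 is already 'sorted'
Insert 14: shifted 0 elements -> [13, 14, -5, 1]
Insert -5: shifted 2 elements -> [-5, 13, 14, 1]
Insert 1: shifted 2 elements -> [-5, 1, 13, 14]


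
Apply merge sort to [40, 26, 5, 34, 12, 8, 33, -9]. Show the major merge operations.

Divide and conquer:
  Merge [40] + [26] -> [26, 40]
  Merge [5] + [34] -> [5, 34]
  Merge [26, 40] + [5, 34] -> [5, 26, 34, 40]
  Merge [12] + [8] -> [8, 12]
  Merge [33] + [-9] -> [-9, 33]
  Merge [8, 12] + [-9, 33] -> [-9, 8, 12, 33]
  Merge [5, 26, 34, 40] + [-9, 8, 12, 33] -> [-9, 5, 8, 12, 26, 33, 34, 40]


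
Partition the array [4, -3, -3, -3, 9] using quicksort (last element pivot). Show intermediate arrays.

Partition 1: pivot=9 at index 4 -> [4, -3, -3, -3, 9]
Partition 2: pivot=-3 at index 2 -> [-3, -3, -3, 4, 9]
Partition 3: pivot=-3 at index 1 -> [-3, -3, -3, 4, 9]


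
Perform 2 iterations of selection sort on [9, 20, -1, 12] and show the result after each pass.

Pass 1: Select minimum -1 at index 2, swap -> [-1, 20, 9, 12]
Pass 2: Select minimum 9 at index 2, swap -> [-1, 9, 20, 12]


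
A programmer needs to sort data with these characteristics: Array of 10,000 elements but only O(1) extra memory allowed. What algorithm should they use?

Best choice: Heapsort
Reason: Heapsort rearranges the array in place using O(1) auxiliary space and still guarantees O(n log n) time; quicksort partitions in place but needs Theta(log n) stack space for recursion (O(n) in the worst case), and mergesort requires O(n) auxiliary space


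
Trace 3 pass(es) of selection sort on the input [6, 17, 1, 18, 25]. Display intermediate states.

Pass 1: Select minimum 1 at index 2, swap -> [1, 17, 6, 18, 25]
Pass 2: Select minimum 6 at index 2, swap -> [1, 6, 17, 18, 25]
Pass 3: Select minimum 17 at index 2, swap -> [1, 6, 17, 18, 25]


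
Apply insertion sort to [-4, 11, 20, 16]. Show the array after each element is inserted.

First element -4 is already 'sorted'
Insert 11: shifted 0 elements -> [-4, 11, 20, 16]
Insert 20: shifted 0 elements -> [-4, 11, 20, 16]
Insert 16: shifted 1 elements -> [-4, 11, 16, 20]


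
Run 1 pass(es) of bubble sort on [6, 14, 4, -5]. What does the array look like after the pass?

After pass 1: [6, 4, -5, 14] (2 swaps)
Total swaps: 2


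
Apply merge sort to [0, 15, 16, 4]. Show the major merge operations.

Divide and conquer:
  Merge [0] + [15] -> [0, 15]
  Merge [16] + [4] -> [4, 16]
  Merge [0, 15] + [4, 16] -> [0, 4, 15, 16]


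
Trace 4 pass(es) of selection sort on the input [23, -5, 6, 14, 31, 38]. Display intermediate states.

Pass 1: Select minimum -5 at index 1, swap -> [-5, 23, 6, 14, 31, 38]
Pass 2: Select minimum 6 at index 2, swap -> [-5, 6, 23, 14, 31, 38]
Pass 3: Select minimum 14 at index 3, swap -> [-5, 6, 14, 23, 31, 38]
Pass 4: Select minimum 23 at index 3, swap -> [-5, 6, 14, 23, 31, 38]


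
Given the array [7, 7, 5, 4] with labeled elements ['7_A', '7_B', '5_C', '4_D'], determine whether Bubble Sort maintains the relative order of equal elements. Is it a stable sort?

Trace Bubble Sort on the labeled array (the key is the number; the letter only tracks identity):
  After pass 1: [7_A, 5_C, 4_D, 7_B]
  After pass 2: [5_C, 4_D, 7_A, 7_B]
  After pass 3: [4_D, 5_C, 7_A, 7_B]
Final order: [4_D, 5_C, 7_A, 7_B]
Equal keys:
  value 7: originally 7_A, 7_B; after sorting 7_A, 7_B -> order preserved
All equal keys kept their original relative order. Bubble Sort is stable: it only swaps adjacent elements when the left one is strictly greater, so equal keys never move past each other.
Answer: Stable


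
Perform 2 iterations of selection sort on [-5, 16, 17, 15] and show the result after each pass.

Pass 1: Select minimum -5 at index 0, swap -> [-5, 16, 17, 15]
Pass 2: Select minimum 15 at index 3, swap -> [-5, 15, 17, 16]


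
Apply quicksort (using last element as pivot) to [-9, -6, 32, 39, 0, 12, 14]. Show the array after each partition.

Partition 1: pivot=14 at index 4 -> [-9, -6, 0, 12, 14, 39, 32]
Partition 2: pivot=12 at index 3 -> [-9, -6, 0, 12, 14, 39, 32]
Partition 3: pivot=0 at index 2 -> [-9, -6, 0, 12, 14, 39, 32]
Partition 4: pivot=-6 at index 1 -> [-9, -6, 0, 12, 14, 39, 32]
Partition 5: pivot=32 at index 5 -> [-9, -6, 0, 12, 14, 32, 39]


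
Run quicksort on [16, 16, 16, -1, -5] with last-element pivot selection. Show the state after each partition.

Partition 1: pivot=-5 at index 0 -> [-5, 16, 16, -1, 16]
Partition 2: pivot=16 at index 4 -> [-5, 16, 16, -1, 16]
Partition 3: pivot=-1 at index 1 -> [-5, -1, 16, 16, 16]
Partition 4: pivot=16 at index 3 -> [-5, -1, 16, 16, 16]


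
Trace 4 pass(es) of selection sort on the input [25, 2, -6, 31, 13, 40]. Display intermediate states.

Pass 1: Select minimum -6 at index 2, swap -> [-6, 2, 25, 31, 13, 40]
Pass 2: Select minimum 2 at index 1, swap -> [-6, 2, 25, 31, 13, 40]
Pass 3: Select minimum 13 at index 4, swap -> [-6, 2, 13, 31, 25, 40]
Pass 4: Select minimum 25 at index 4, swap -> [-6, 2, 13, 25, 31, 40]


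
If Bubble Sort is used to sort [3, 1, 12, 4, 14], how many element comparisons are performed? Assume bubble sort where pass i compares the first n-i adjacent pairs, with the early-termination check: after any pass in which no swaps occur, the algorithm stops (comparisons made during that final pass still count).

Pass 1: compare adjacent pairs (0,1)..(3,4) = 4 comparison(s), 2 swap(s) -> [1, 3, 4, 12, 14]
Pass 2: compare adjacent pairs (0,1)..(2,3) = 3 comparison(s), 0 swap(s) -> [1, 3, 4, 12, 14]
No swaps in this pass, so bubble sort stops here.
Total comparisons: 4 + 3 = 7


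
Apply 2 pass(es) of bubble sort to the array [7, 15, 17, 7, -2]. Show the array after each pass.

After pass 1: [7, 15, 7, -2, 17] (2 swaps)
After pass 2: [7, 7, -2, 15, 17] (2 swaps)
Total swaps: 4


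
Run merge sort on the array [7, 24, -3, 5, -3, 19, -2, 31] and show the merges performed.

Divide and conquer:
  Merge [7] + [24] -> [7, 24]
  Merge [-3] + [5] -> [-3, 5]
  Merge [7, 24] + [-3, 5] -> [-3, 5, 7, 24]
  Merge [-3] + [19] -> [-3, 19]
  Merge [-2] + [31] -> [-2, 31]
  Merge [-3, 19] + [-2, 31] -> [-3, -2, 19, 31]
  Merge [-3, 5, 7, 24] + [-3, -2, 19, 31] -> [-3, -3, -2, 5, 7, 19, 24, 31]


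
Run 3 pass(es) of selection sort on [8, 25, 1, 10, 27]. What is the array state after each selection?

Pass 1: Select minimum 1 at index 2, swap -> [1, 25, 8, 10, 27]
Pass 2: Select minimum 8 at index 2, swap -> [1, 8, 25, 10, 27]
Pass 3: Select minimum 10 at index 3, swap -> [1, 8, 10, 25, 27]


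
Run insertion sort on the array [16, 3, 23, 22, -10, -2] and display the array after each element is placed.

First element 16 is already 'sorted'
Insert 3: shifted 1 elements -> [3, 16, 23, 22, -10, -2]
Insert 23: shifted 0 elements -> [3, 16, 23, 22, -10, -2]
Insert 22: shifted 1 elements -> [3, 16, 22, 23, -10, -2]
Insert -10: shifted 4 elements -> [-10, 3, 16, 22, 23, -2]
Insert -2: shifted 4 elements -> [-10, -2, 3, 16, 22, 23]


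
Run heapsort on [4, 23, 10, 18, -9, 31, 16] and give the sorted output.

Build heap: [31, 23, 16, 18, -9, 10, 4]
Extract 31: [23, 18, 16, 4, -9, 10, 31]
Extract 23: [18, 10, 16, 4, -9, 23, 31]
Extract 18: [16, 10, -9, 4, 18, 23, 31]
Extract 16: [10, 4, -9, 16, 18, 23, 31]
Extract 10: [4, -9, 10, 16, 18, 23, 31]
Extract 4: [-9, 4, 10, 16, 18, 23, 31]


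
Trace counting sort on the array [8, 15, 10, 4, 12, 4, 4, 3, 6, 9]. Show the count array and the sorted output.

Count array: [0, 0, 0, 1, 3, 0, 1, 0, 1, 1, 1, 0, 1, 0, 0, 1]
(count[i] = number of elements equal to i)
Cumulative count: [0, 0, 0, 1, 4, 4, 5, 5, 6, 7, 8, 8, 9, 9, 9, 10]
Sorted: [3, 4, 4, 4, 6, 8, 9, 10, 12, 15]


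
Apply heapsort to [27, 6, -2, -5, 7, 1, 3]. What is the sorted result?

Build heap: [27, 7, 3, -5, 6, 1, -2]
Extract 27: [7, 6, 3, -5, -2, 1, 27]
Extract 7: [6, 1, 3, -5, -2, 7, 27]
Extract 6: [3, 1, -2, -5, 6, 7, 27]
Extract 3: [1, -5, -2, 3, 6, 7, 27]
Extract 1: [-2, -5, 1, 3, 6, 7, 27]
Extract -2: [-5, -2, 1, 3, 6, 7, 27]


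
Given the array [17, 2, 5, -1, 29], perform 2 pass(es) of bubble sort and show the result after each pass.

After pass 1: [2, 5, -1, 17, 29] (3 swaps)
After pass 2: [2, -1, 5, 17, 29] (1 swaps)
Total swaps: 4


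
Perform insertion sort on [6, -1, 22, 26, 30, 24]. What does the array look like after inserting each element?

First element 6 is already 'sorted'
Insert -1: shifted 1 elements -> [-1, 6, 22, 26, 30, 24]
Insert 22: shifted 0 elements -> [-1, 6, 22, 26, 30, 24]
Insert 26: shifted 0 elements -> [-1, 6, 22, 26, 30, 24]
Insert 30: shifted 0 elements -> [-1, 6, 22, 26, 30, 24]
Insert 24: shifted 2 elements -> [-1, 6, 22, 24, 26, 30]


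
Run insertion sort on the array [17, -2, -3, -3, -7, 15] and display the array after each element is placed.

First element 17 is already 'sorted'
Insert -2: shifted 1 elements -> [-2, 17, -3, -3, -7, 15]
Insert -3: shifted 2 elements -> [-3, -2, 17, -3, -7, 15]
Insert -3: shifted 2 elements -> [-3, -3, -2, 17, -7, 15]
Insert -7: shifted 4 elements -> [-7, -3, -3, -2, 17, 15]
Insert 15: shifted 1 elements -> [-7, -3, -3, -2, 15, 17]


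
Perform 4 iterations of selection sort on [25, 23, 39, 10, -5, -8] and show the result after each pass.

Pass 1: Select minimum -8 at index 5, swap -> [-8, 23, 39, 10, -5, 25]
Pass 2: Select minimum -5 at index 4, swap -> [-8, -5, 39, 10, 23, 25]
Pass 3: Select minimum 10 at index 3, swap -> [-8, -5, 10, 39, 23, 25]
Pass 4: Select minimum 23 at index 4, swap -> [-8, -5, 10, 23, 39, 25]


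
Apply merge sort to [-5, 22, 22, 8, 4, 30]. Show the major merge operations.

Divide and conquer:
  Merge [22] + [22] -> [22, 22]
  Merge [-5] + [22, 22] -> [-5, 22, 22]
  Merge [4] + [30] -> [4, 30]
  Merge [8] + [4, 30] -> [4, 8, 30]
  Merge [-5, 22, 22] + [4, 8, 30] -> [-5, 4, 8, 22, 22, 30]


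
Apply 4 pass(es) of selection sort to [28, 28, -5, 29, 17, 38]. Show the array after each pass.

Pass 1: Select minimum -5 at index 2, swap -> [-5, 28, 28, 29, 17, 38]
Pass 2: Select minimum 17 at index 4, swap -> [-5, 17, 28, 29, 28, 38]
Pass 3: Select minimum 28 at index 2, swap -> [-5, 17, 28, 29, 28, 38]
Pass 4: Select minimum 28 at index 4, swap -> [-5, 17, 28, 28, 29, 38]


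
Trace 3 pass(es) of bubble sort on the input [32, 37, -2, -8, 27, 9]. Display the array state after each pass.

After pass 1: [32, -2, -8, 27, 9, 37] (4 swaps)
After pass 2: [-2, -8, 27, 9, 32, 37] (4 swaps)
After pass 3: [-8, -2, 9, 27, 32, 37] (2 swaps)
Total swaps: 10


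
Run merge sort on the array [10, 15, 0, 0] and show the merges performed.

Divide and conquer:
  Merge [10] + [15] -> [10, 15]
  Merge [0] + [0] -> [0, 0]
  Merge [10, 15] + [0, 0] -> [0, 0, 10, 15]


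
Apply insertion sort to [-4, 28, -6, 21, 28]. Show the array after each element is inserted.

First element -4 is already 'sorted'
Insert 28: shifted 0 elements -> [-4, 28, -6, 21, 28]
Insert -6: shifted 2 elements -> [-6, -4, 28, 21, 28]
Insert 21: shifted 1 elements -> [-6, -4, 21, 28, 28]
Insert 28: shifted 0 elements -> [-6, -4, 21, 28, 28]


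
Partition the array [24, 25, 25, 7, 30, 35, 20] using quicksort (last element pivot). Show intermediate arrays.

Partition 1: pivot=20 at index 1 -> [7, 20, 25, 24, 30, 35, 25]
Partition 2: pivot=25 at index 4 -> [7, 20, 25, 24, 25, 35, 30]
Partition 3: pivot=24 at index 2 -> [7, 20, 24, 25, 25, 35, 30]
Partition 4: pivot=30 at index 5 -> [7, 20, 24, 25, 25, 30, 35]


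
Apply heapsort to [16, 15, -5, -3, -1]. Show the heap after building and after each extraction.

Build heap: [16, 15, -5, -3, -1]
Extract 16: [15, -1, -5, -3, 16]
Extract 15: [-1, -3, -5, 15, 16]
Extract -1: [-3, -5, -1, 15, 16]
Extract -3: [-5, -3, -1, 15, 16]


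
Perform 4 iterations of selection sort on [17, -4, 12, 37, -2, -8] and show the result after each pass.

Pass 1: Select minimum -8 at index 5, swap -> [-8, -4, 12, 37, -2, 17]
Pass 2: Select minimum -4 at index 1, swap -> [-8, -4, 12, 37, -2, 17]
Pass 3: Select minimum -2 at index 4, swap -> [-8, -4, -2, 37, 12, 17]
Pass 4: Select minimum 12 at index 4, swap -> [-8, -4, -2, 12, 37, 17]


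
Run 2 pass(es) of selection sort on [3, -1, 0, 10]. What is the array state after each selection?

Pass 1: Select minimum -1 at index 1, swap -> [-1, 3, 0, 10]
Pass 2: Select minimum 0 at index 2, swap -> [-1, 0, 3, 10]


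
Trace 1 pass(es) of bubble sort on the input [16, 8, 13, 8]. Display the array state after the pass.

After pass 1: [8, 13, 8, 16] (3 swaps)
Total swaps: 3


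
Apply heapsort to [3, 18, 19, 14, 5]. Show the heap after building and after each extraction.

Build heap: [19, 18, 3, 14, 5]
Extract 19: [18, 14, 3, 5, 19]
Extract 18: [14, 5, 3, 18, 19]
Extract 14: [5, 3, 14, 18, 19]
Extract 5: [3, 5, 14, 18, 19]


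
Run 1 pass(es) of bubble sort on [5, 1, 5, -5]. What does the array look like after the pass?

After pass 1: [1, 5, -5, 5] (2 swaps)
Total swaps: 2


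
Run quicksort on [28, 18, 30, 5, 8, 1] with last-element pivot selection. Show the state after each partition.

Partition 1: pivot=1 at index 0 -> [1, 18, 30, 5, 8, 28]
Partition 2: pivot=28 at index 4 -> [1, 18, 5, 8, 28, 30]
Partition 3: pivot=8 at index 2 -> [1, 5, 8, 18, 28, 30]


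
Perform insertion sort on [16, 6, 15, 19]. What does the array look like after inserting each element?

First element 16 is already 'sorted'
Insert 6: shifted 1 elements -> [6, 16, 15, 19]
Insert 15: shifted 1 elements -> [6, 15, 16, 19]
Insert 19: shifted 0 elements -> [6, 15, 16, 19]


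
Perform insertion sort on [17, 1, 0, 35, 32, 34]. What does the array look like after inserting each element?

First element 17 is already 'sorted'
Insert 1: shifted 1 elements -> [1, 17, 0, 35, 32, 34]
Insert 0: shifted 2 elements -> [0, 1, 17, 35, 32, 34]
Insert 35: shifted 0 elements -> [0, 1, 17, 35, 32, 34]
Insert 32: shifted 1 elements -> [0, 1, 17, 32, 35, 34]
Insert 34: shifted 1 elements -> [0, 1, 17, 32, 34, 35]


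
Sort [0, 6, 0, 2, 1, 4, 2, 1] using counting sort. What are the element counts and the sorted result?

Count array: [2, 2, 2, 0, 1, 0, 1]
(count[i] = number of elements equal to i)
Cumulative count: [2, 4, 6, 6, 7, 7, 8]
Sorted: [0, 0, 1, 1, 2, 2, 4, 6]


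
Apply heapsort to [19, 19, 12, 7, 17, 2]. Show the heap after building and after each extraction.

Build heap: [19, 19, 12, 7, 17, 2]
Extract 19: [19, 17, 12, 7, 2, 19]
Extract 19: [17, 7, 12, 2, 19, 19]
Extract 17: [12, 7, 2, 17, 19, 19]
Extract 12: [7, 2, 12, 17, 19, 19]
Extract 7: [2, 7, 12, 17, 19, 19]


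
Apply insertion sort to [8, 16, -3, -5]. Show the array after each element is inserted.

First element 8 is already 'sorted'
Insert 16: shifted 0 elements -> [8, 16, -3, -5]
Insert -3: shifted 2 elements -> [-3, 8, 16, -5]
Insert -5: shifted 3 elements -> [-5, -3, 8, 16]


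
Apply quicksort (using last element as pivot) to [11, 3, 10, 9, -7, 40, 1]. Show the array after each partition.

Partition 1: pivot=1 at index 1 -> [-7, 1, 10, 9, 11, 40, 3]
Partition 2: pivot=3 at index 2 -> [-7, 1, 3, 9, 11, 40, 10]
Partition 3: pivot=10 at index 4 -> [-7, 1, 3, 9, 10, 40, 11]
Partition 4: pivot=11 at index 5 -> [-7, 1, 3, 9, 10, 11, 40]


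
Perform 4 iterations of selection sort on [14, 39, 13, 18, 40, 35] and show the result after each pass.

Pass 1: Select minimum 13 at index 2, swap -> [13, 39, 14, 18, 40, 35]
Pass 2: Select minimum 14 at index 2, swap -> [13, 14, 39, 18, 40, 35]
Pass 3: Select minimum 18 at index 3, swap -> [13, 14, 18, 39, 40, 35]
Pass 4: Select minimum 35 at index 5, swap -> [13, 14, 18, 35, 40, 39]


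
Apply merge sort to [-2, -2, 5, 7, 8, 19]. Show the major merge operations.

Divide and conquer:
  Merge [-2] + [5] -> [-2, 5]
  Merge [-2] + [-2, 5] -> [-2, -2, 5]
  Merge [8] + [19] -> [8, 19]
  Merge [7] + [8, 19] -> [7, 8, 19]
  Merge [-2, -2, 5] + [7, 8, 19] -> [-2, -2, 5, 7, 8, 19]


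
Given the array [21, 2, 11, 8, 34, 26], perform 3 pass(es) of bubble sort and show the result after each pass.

After pass 1: [2, 11, 8, 21, 26, 34] (4 swaps)
After pass 2: [2, 8, 11, 21, 26, 34] (1 swaps)
After pass 3: [2, 8, 11, 21, 26, 34] (0 swaps)
Total swaps: 5


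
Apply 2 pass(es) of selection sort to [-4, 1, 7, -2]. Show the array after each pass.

Pass 1: Select minimum -4 at index 0, swap -> [-4, 1, 7, -2]
Pass 2: Select minimum -2 at index 3, swap -> [-4, -2, 7, 1]


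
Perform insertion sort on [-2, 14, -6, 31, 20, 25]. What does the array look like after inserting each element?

First element -2 is already 'sorted'
Insert 14: shifted 0 elements -> [-2, 14, -6, 31, 20, 25]
Insert -6: shifted 2 elements -> [-6, -2, 14, 31, 20, 25]
Insert 31: shifted 0 elements -> [-6, -2, 14, 31, 20, 25]
Insert 20: shifted 1 elements -> [-6, -2, 14, 20, 31, 25]
Insert 25: shifted 1 elements -> [-6, -2, 14, 20, 25, 31]


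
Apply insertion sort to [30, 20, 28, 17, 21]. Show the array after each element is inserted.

First element 30 is already 'sorted'
Insert 20: shifted 1 elements -> [20, 30, 28, 17, 21]
Insert 28: shifted 1 elements -> [20, 28, 30, 17, 21]
Insert 17: shifted 3 elements -> [17, 20, 28, 30, 21]
Insert 21: shifted 2 elements -> [17, 20, 21, 28, 30]


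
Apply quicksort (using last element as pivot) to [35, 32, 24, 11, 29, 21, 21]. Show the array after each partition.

Partition 1: pivot=21 at index 2 -> [11, 21, 21, 35, 29, 32, 24]
Partition 2: pivot=21 at index 1 -> [11, 21, 21, 35, 29, 32, 24]
Partition 3: pivot=24 at index 3 -> [11, 21, 21, 24, 29, 32, 35]
Partition 4: pivot=35 at index 6 -> [11, 21, 21, 24, 29, 32, 35]
Partition 5: pivot=32 at index 5 -> [11, 21, 21, 24, 29, 32, 35]


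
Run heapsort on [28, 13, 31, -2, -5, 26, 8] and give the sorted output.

Build heap: [31, 13, 28, -2, -5, 26, 8]
Extract 31: [28, 13, 26, -2, -5, 8, 31]
Extract 28: [26, 13, 8, -2, -5, 28, 31]
Extract 26: [13, -2, 8, -5, 26, 28, 31]
Extract 13: [8, -2, -5, 13, 26, 28, 31]
Extract 8: [-2, -5, 8, 13, 26, 28, 31]
Extract -2: [-5, -2, 8, 13, 26, 28, 31]


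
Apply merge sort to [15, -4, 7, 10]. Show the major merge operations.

Divide and conquer:
  Merge [15] + [-4] -> [-4, 15]
  Merge [7] + [10] -> [7, 10]
  Merge [-4, 15] + [7, 10] -> [-4, 7, 10, 15]


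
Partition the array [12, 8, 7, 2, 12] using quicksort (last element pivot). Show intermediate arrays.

Partition 1: pivot=12 at index 4 -> [12, 8, 7, 2, 12]
Partition 2: pivot=2 at index 0 -> [2, 8, 7, 12, 12]
Partition 3: pivot=12 at index 3 -> [2, 8, 7, 12, 12]
Partition 4: pivot=7 at index 1 -> [2, 7, 8, 12, 12]


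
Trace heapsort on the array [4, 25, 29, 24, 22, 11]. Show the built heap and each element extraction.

Build heap: [29, 25, 11, 24, 22, 4]
Extract 29: [25, 24, 11, 4, 22, 29]
Extract 25: [24, 22, 11, 4, 25, 29]
Extract 24: [22, 4, 11, 24, 25, 29]
Extract 22: [11, 4, 22, 24, 25, 29]
Extract 11: [4, 11, 22, 24, 25, 29]


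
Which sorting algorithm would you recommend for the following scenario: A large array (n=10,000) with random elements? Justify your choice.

Best choice: Quicksort or Mergesort
Reason: Both have O(n log n) average case; quicksort has lower constant factors


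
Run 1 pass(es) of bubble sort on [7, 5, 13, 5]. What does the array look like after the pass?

After pass 1: [5, 7, 5, 13] (2 swaps)
Total swaps: 2


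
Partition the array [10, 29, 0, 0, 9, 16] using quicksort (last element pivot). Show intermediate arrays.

Partition 1: pivot=16 at index 4 -> [10, 0, 0, 9, 16, 29]
Partition 2: pivot=9 at index 2 -> [0, 0, 9, 10, 16, 29]
Partition 3: pivot=0 at index 1 -> [0, 0, 9, 10, 16, 29]


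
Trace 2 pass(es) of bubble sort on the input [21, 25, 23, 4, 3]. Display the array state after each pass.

After pass 1: [21, 23, 4, 3, 25] (3 swaps)
After pass 2: [21, 4, 3, 23, 25] (2 swaps)
Total swaps: 5


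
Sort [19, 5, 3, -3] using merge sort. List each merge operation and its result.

Divide and conquer:
  Merge [19] + [5] -> [5, 19]
  Merge [3] + [-3] -> [-3, 3]
  Merge [5, 19] + [-3, 3] -> [-3, 3, 5, 19]


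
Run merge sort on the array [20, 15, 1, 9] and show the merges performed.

Divide and conquer:
  Merge [20] + [15] -> [15, 20]
  Merge [1] + [9] -> [1, 9]
  Merge [15, 20] + [1, 9] -> [1, 9, 15, 20]


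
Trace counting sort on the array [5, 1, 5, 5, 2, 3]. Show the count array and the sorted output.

Count array: [0, 1, 1, 1, 0, 3]
(count[i] = number of elements equal to i)
Cumulative count: [0, 1, 2, 3, 3, 6]
Sorted: [1, 2, 3, 5, 5, 5]


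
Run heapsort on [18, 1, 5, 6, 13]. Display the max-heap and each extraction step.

Build heap: [18, 13, 5, 6, 1]
Extract 18: [13, 6, 5, 1, 18]
Extract 13: [6, 1, 5, 13, 18]
Extract 6: [5, 1, 6, 13, 18]
Extract 5: [1, 5, 6, 13, 18]


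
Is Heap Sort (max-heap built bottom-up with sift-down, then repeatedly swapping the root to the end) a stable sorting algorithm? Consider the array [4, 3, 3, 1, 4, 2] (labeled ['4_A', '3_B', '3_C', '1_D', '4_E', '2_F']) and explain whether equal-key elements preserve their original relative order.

Trace Heap Sort on the labeled array (the key is the number; the letter only tracks identity):
  Build max-heap: [4_A, 4_E, 3_C, 1_D, 3_B, 2_F]
  Swap root 4_A to index 5, re-heapify first 5 -> [4_E, 3_B, 3_C, 1_D, 2_F, 4_A]
  Swap root 4_E to index 4, re-heapify first 4 -> [3_B, 2_F, 3_C, 1_D, 4_E, 4_A]
  Swap root 3_B to index 3, re-heapify first 3 -> [3_C, 2_F, 1_D, 3_B, 4_E, 4_A]
  Swap root 3_C to index 2, re-heapify first 2 -> [2_F, 1_D, 3_C, 3_B, 4_E, 4_A]
  Swap root 2_F to index 1, re-heapify first 1 -> [1_D, 2_F, 3_C, 3_B, 4_E, 4_A]
Final order: [1_D, 2_F, 3_C, 3_B, 4_E, 4_A]
Equal keys:
  value 3: originally 3_B, 3_C; after sorting 3_C, 3_B -> order changed
  value 4: originally 4_A, 4_E; after sorting 4_E, 4_A -> order changed
Equal keys were reordered, so Heap Sort is not stable: heap construction and root-to-end swaps move elements without regard to the original order of equal keys. (One such input is enough; an unstable sort may happen to preserve order on other inputs, but it gives no guarantee.)
Answer: Not stable


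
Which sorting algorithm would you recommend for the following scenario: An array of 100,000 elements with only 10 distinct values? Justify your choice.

Best choice: 3-way quicksort or Counting sort
Reason: 3-way (Dutch national flag) partitioning groups every copy of the pivot together, so with only d=10 distinct keys quicksort finishes in O(n log d) expected time, which is effectively linear; counting sort runs in O(n + k) where k is the size of the key range (not the number of distinct values), so it is linear when the 10 values are integers drawn from a small known range


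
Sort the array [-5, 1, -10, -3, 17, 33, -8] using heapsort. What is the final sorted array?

Build heap: [33, 17, -5, -3, 1, -10, -8]
Extract 33: [17, 1, -5, -3, -8, -10, 33]
Extract 17: [1, -3, -5, -10, -8, 17, 33]
Extract 1: [-3, -8, -5, -10, 1, 17, 33]
Extract -3: [-5, -8, -10, -3, 1, 17, 33]
Extract -5: [-8, -10, -5, -3, 1, 17, 33]
Extract -8: [-10, -8, -5, -3, 1, 17, 33]


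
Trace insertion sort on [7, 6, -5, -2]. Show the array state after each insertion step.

First element 7 is already 'sorted'
Insert 6: shifted 1 elements -> [6, 7, -5, -2]
Insert -5: shifted 2 elements -> [-5, 6, 7, -2]
Insert -2: shifted 2 elements -> [-5, -2, 6, 7]


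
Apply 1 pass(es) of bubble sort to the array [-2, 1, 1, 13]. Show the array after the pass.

After pass 1: [-2, 1, 1, 13] (0 swaps)
Total swaps: 0


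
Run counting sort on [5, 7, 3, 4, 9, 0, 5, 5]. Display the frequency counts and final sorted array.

Count array: [1, 0, 0, 1, 1, 3, 0, 1, 0, 1]
(count[i] = number of elements equal to i)
Cumulative count: [1, 1, 1, 2, 3, 6, 6, 7, 7, 8]
Sorted: [0, 3, 4, 5, 5, 5, 7, 9]


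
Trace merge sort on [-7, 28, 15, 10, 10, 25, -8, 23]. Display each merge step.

Divide and conquer:
  Merge [-7] + [28] -> [-7, 28]
  Merge [15] + [10] -> [10, 15]
  Merge [-7, 28] + [10, 15] -> [-7, 10, 15, 28]
  Merge [10] + [25] -> [10, 25]
  Merge [-8] + [23] -> [-8, 23]
  Merge [10, 25] + [-8, 23] -> [-8, 10, 23, 25]
  Merge [-7, 10, 15, 28] + [-8, 10, 23, 25] -> [-8, -7, 10, 10, 15, 23, 25, 28]


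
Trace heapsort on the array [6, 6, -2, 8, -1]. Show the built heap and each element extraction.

Build heap: [8, 6, -2, 6, -1]
Extract 8: [6, 6, -2, -1, 8]
Extract 6: [6, -1, -2, 6, 8]
Extract 6: [-1, -2, 6, 6, 8]
Extract -1: [-2, -1, 6, 6, 8]


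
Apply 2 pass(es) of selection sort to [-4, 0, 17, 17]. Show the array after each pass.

Pass 1: Select minimum -4 at index 0, swap -> [-4, 0, 17, 17]
Pass 2: Select minimum 0 at index 1, swap -> [-4, 0, 17, 17]


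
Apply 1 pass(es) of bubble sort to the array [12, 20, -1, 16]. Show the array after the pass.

After pass 1: [12, -1, 16, 20] (2 swaps)
Total swaps: 2


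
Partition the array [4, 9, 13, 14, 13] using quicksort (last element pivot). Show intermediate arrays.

Partition 1: pivot=13 at index 3 -> [4, 9, 13, 13, 14]
Partition 2: pivot=13 at index 2 -> [4, 9, 13, 13, 14]
Partition 3: pivot=9 at index 1 -> [4, 9, 13, 13, 14]


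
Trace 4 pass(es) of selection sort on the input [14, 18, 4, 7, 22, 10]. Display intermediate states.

Pass 1: Select minimum 4 at index 2, swap -> [4, 18, 14, 7, 22, 10]
Pass 2: Select minimum 7 at index 3, swap -> [4, 7, 14, 18, 22, 10]
Pass 3: Select minimum 10 at index 5, swap -> [4, 7, 10, 18, 22, 14]
Pass 4: Select minimum 14 at index 5, swap -> [4, 7, 10, 14, 22, 18]


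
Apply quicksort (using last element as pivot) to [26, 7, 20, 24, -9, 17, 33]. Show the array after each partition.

Partition 1: pivot=33 at index 6 -> [26, 7, 20, 24, -9, 17, 33]
Partition 2: pivot=17 at index 2 -> [7, -9, 17, 24, 26, 20, 33]
Partition 3: pivot=-9 at index 0 -> [-9, 7, 17, 24, 26, 20, 33]
Partition 4: pivot=20 at index 3 -> [-9, 7, 17, 20, 26, 24, 33]
Partition 5: pivot=24 at index 4 -> [-9, 7, 17, 20, 24, 26, 33]


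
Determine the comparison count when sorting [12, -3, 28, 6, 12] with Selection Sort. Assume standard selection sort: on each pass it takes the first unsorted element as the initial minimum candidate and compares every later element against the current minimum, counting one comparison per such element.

Pass 1: scan indices 1..4 for the minimum = 4 comparison(s); min is -3, place at index 0 -> [-3, 12, 28, 6, 12]
Pass 2: scan indices 2..4 for the minimum = 3 comparison(s); min is 6, place at index 1 -> [-3, 6, 28, 12, 12]
Pass 3: scan indices 3..4 for the minimum = 2 comparison(s); min is 12, place at index 2 -> [-3, 6, 12, 28, 12]
Pass 4: scan indices 4..4 for the minimum = 1 comparison(s); min is 12, place at index 3 -> [-3, 6, 12, 12, 28]
Selection sort always scans the whole unsorted suffix, so the count is (n-1) + (n-2) + ... + 1 = n(n-1)/2 = 5*4/2 = 10 regardless of the input order.
Total comparisons: 4 + 3 + 2 + 1 = 10


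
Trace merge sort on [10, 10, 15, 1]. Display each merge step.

Divide and conquer:
  Merge [10] + [10] -> [10, 10]
  Merge [15] + [1] -> [1, 15]
  Merge [10, 10] + [1, 15] -> [1, 10, 10, 15]


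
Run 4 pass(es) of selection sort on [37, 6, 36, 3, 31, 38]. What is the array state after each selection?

Pass 1: Select minimum 3 at index 3, swap -> [3, 6, 36, 37, 31, 38]
Pass 2: Select minimum 6 at index 1, swap -> [3, 6, 36, 37, 31, 38]
Pass 3: Select minimum 31 at index 4, swap -> [3, 6, 31, 37, 36, 38]
Pass 4: Select minimum 36 at index 4, swap -> [3, 6, 31, 36, 37, 38]


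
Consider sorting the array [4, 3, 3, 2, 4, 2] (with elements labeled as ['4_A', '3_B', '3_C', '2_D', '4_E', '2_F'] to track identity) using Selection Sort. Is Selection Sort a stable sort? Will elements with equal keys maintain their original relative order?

Trace Selection Sort on the labeled array (the key is the number; the letter only tracks identity):
  Pass 1: minimum of unsorted part is 2_D at index 3; swap it with 4_A at index 0 -> [2_D, 3_B, 3_C, 4_A, 4_E, 2_F]
  Pass 2: minimum of unsorted part is 2_F at index 5; swap it with 3_B at index 1 -> [2_D, 2_F, 3_C, 4_A, 4_E, 3_B]
  Pass 3: minimum 3_C is already at index 2; no swap -> [2_D, 2_F, 3_C, 4_A, 4_E, 3_B]
  Pass 4: minimum of unsorted part is 3_B at index 5; swap it with 4_A at index 3 -> [2_D, 2_F, 3_C, 3_B, 4_E, 4_A]
  Pass 5: minimum 4_E is already at index 4; no swap -> [2_D, 2_F, 3_C, 3_B, 4_E, 4_A]
Final order: [2_D, 2_F, 3_C, 3_B, 4_E, 4_A]
Equal keys:
  value 2: originally 2_D, 2_F; after sorting 2_D, 2_F -> order preserved
  value 3: originally 3_B, 3_C; after sorting 3_C, 3_B -> order changed
  value 4: originally 4_A, 4_E; after sorting 4_E, 4_A -> order changed
Equal keys were reordered, so Selection Sort is not stable: the long-range swap that moves the minimum into place can carry an element past an equal key. (One such input is enough; an unstable sort may happen to preserve order on other inputs, but it gives no guarantee.)
Answer: Not stable


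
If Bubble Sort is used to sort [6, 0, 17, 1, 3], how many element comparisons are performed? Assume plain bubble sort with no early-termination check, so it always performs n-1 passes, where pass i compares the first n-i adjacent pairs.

Pass 1: compare adjacent pairs (0,1)..(3,4) = 4 comparison(s), 3 swap(s) -> [0, 6, 1, 3, 17]
Pass 2: compare adjacent pairs (0,1)..(2,3) = 3 comparison(s), 2 swap(s) -> [0, 1, 3, 6, 17]
Pass 3: compare adjacent pairs (0,1)..(1,2) = 2 comparison(s), 0 swap(s) -> [0, 1, 3, 6, 17]
Pass 4: compare adjacent pairs (0,1)..(0,1) = 1 comparison(s), 0 swap(s) -> [0, 1, 3, 6, 17]
Total comparisons: 4 + 3 + 2 + 1 = 10


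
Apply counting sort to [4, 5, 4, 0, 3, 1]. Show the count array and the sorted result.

Count array: [1, 1, 0, 1, 2, 1]
(count[i] = number of elements equal to i)
Cumulative count: [1, 2, 2, 3, 5, 6]
Sorted: [0, 1, 3, 4, 4, 5]


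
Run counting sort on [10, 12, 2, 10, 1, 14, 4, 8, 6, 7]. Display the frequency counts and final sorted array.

Count array: [0, 1, 1, 0, 1, 0, 1, 1, 1, 0, 2, 0, 1, 0, 1]
(count[i] = number of elements equal to i)
Cumulative count: [0, 1, 2, 2, 3, 3, 4, 5, 6, 6, 8, 8, 9, 9, 10]
Sorted: [1, 2, 4, 6, 7, 8, 10, 10, 12, 14]


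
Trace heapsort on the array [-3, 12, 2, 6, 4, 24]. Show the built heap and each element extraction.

Build heap: [24, 12, 2, 6, 4, -3]
Extract 24: [12, 6, 2, -3, 4, 24]
Extract 12: [6, 4, 2, -3, 12, 24]
Extract 6: [4, -3, 2, 6, 12, 24]
Extract 4: [2, -3, 4, 6, 12, 24]
Extract 2: [-3, 2, 4, 6, 12, 24]


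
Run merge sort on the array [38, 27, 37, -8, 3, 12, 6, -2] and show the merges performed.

Divide and conquer:
  Merge [38] + [27] -> [27, 38]
  Merge [37] + [-8] -> [-8, 37]
  Merge [27, 38] + [-8, 37] -> [-8, 27, 37, 38]
  Merge [3] + [12] -> [3, 12]
  Merge [6] + [-2] -> [-2, 6]
  Merge [3, 12] + [-2, 6] -> [-2, 3, 6, 12]
  Merge [-8, 27, 37, 38] + [-2, 3, 6, 12] -> [-8, -2, 3, 6, 12, 27, 37, 38]


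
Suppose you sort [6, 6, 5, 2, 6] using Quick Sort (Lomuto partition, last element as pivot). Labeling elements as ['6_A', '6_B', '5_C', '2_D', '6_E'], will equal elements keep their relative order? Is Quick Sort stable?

Trace Quick Sort on the labeled array (the key is the number; the letter only tracks identity):
  Partition indices 0..4 around pivot 6_E -> [6_A, 6_B, 5_C, 2_D, 6_E]
  Partition indices 0..3 around pivot 2_D -> [2_D, 6_B, 5_C, 6_A, 6_E]
  Partition indices 1..3 around pivot 6_A -> [2_D, 6_B, 5_C, 6_A, 6_E]
  Partition indices 1..2 around pivot 5_C -> [2_D, 5_C, 6_B, 6_A, 6_E]
Final order: [2_D, 5_C, 6_B, 6_A, 6_E]
Equal keys:
  value 6: originally 6_A, 6_B, 6_E; after sorting 6_B, 6_A, 6_E -> order changed
Equal keys were reordered, so Quick Sort is not stable: partition swaps elements across long distances and can reorder equal keys. (One such input is enough; an unstable sort may happen to preserve order on other inputs, but it gives no guarantee.)
Answer: Not stable


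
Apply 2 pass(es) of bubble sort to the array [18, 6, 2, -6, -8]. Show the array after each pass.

After pass 1: [6, 2, -6, -8, 18] (4 swaps)
After pass 2: [2, -6, -8, 6, 18] (3 swaps)
Total swaps: 7


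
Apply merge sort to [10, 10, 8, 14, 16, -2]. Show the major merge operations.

Divide and conquer:
  Merge [10] + [8] -> [8, 10]
  Merge [10] + [8, 10] -> [8, 10, 10]
  Merge [16] + [-2] -> [-2, 16]
  Merge [14] + [-2, 16] -> [-2, 14, 16]
  Merge [8, 10, 10] + [-2, 14, 16] -> [-2, 8, 10, 10, 14, 16]


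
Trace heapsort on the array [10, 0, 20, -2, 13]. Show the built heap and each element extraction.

Build heap: [20, 13, 10, -2, 0]
Extract 20: [13, 0, 10, -2, 20]
Extract 13: [10, 0, -2, 13, 20]
Extract 10: [0, -2, 10, 13, 20]
Extract 0: [-2, 0, 10, 13, 20]
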